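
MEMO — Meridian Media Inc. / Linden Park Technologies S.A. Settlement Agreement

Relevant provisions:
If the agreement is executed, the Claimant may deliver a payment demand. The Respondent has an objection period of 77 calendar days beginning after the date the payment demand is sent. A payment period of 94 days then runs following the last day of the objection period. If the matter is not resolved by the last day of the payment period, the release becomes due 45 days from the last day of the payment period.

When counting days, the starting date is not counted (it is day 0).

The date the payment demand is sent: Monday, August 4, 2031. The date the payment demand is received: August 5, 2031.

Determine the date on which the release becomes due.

The last day of the objection period: 77 calendar days after August 4, 2031 is October 20, 2031.
The last day of the payment period: October 20, 2031 + 94 days = January 22, 2032.
The date on which the release becomes due: January 22, 2032 + 45 days = March 7, 2032.

March 7, 2032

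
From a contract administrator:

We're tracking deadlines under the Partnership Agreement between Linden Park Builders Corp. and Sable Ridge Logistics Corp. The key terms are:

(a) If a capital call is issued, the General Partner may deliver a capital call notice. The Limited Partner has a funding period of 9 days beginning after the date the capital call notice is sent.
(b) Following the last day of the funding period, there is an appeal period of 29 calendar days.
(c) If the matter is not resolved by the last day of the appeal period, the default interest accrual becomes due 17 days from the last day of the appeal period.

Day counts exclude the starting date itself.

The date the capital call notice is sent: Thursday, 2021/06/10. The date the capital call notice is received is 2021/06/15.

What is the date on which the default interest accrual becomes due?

2021/08/04

The last day of the funding period: 9 calendar days after 2021/06/10 is 2021/06/19.
The last day of the appeal period: 29 calendar days after 2021/06/19 is 2021/07/18.
The date on which the default interest accrual becomes due: 2021/07/18 + 17 days = 2021/08/04.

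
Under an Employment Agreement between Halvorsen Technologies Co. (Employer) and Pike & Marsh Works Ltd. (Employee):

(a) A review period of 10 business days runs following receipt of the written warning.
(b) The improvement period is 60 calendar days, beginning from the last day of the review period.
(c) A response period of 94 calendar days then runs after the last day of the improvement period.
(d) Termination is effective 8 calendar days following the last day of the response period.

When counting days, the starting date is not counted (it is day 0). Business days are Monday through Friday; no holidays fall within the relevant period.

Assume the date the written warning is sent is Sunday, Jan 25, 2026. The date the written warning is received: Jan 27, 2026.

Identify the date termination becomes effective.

Jul 22, 2026

From Tuesday, Jan 27, 2026, 10 business days (Jan 28, Jan 29, Jan 30, Feb 2, Feb 3, Feb 4, Feb 5, Feb 6, Feb 9, Feb 10, skipping weekends) brings us to Tuesday, Feb 10, 2026, which is the last day of the review period.
Adding 60 calendar days to Feb 10, 2026 gives Apr 11, 2026, which is the last day of the improvement period.
The last day of the response period: Apr 11, 2026 + 94 days = Jul 14, 2026.
The date termination becomes effective: 8 calendar days after Jul 14, 2026 is Jul 22, 2026.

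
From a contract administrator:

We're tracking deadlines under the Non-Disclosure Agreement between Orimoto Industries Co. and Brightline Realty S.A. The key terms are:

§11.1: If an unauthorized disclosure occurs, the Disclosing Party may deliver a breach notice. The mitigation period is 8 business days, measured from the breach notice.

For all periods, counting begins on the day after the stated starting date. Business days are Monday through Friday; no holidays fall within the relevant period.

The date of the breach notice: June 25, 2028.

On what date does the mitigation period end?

July 5, 2028

The last day of the mitigation period: 8 business days after Sunday, June 25, 2028, skipping weekends — Jun 26, Jun 27, Jun 28, Jun 29, Jun 30, Jul 3, Jul 4, Jul 5 — lands on Wednesday, July 5, 2028.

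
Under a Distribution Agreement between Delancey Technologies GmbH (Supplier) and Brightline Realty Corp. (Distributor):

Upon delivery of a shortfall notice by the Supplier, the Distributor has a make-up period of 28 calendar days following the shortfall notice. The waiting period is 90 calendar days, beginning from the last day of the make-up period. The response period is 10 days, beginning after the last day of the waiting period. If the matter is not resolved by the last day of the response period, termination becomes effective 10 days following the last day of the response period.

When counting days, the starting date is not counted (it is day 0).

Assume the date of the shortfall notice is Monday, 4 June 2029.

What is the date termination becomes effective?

Adding 28 calendar days to 4 June 2029 gives 2 July 2029, which is the last day of the make-up period.
Adding 90 calendar days to 2 July 2029 gives 30 September 2029, which is the last day of the waiting period.
Adding 10 calendar days to 30 September 2029 gives 10 October 2029, which is the last day of the response period.
The date termination becomes effective: 10 calendar days after 10 October 2029 is 20 October 2029.

20 October 2029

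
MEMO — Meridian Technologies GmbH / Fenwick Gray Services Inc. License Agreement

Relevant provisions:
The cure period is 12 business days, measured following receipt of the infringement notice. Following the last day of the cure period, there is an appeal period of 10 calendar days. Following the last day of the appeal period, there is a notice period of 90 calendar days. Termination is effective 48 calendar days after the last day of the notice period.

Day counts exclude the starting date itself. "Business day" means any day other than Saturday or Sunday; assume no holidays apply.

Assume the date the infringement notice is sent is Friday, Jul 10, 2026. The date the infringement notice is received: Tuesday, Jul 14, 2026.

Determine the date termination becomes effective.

From Tuesday, Jul 14, 2026, 12 business days (Jul 15, Jul 16, Jul 17, Jul 20, …, Jul 28, Jul 29, Jul 30, skipping weekends) brings us to Thursday, Jul 30, 2026, which is the last day of the cure period.
Adding 10 calendar days to Jul 30, 2026 gives Aug 9, 2026, which is the last day of the appeal period.
Adding 90 calendar days to Aug 9, 2026 gives Nov 7, 2026, which is the last day of the notice period.
Adding 48 calendar days to Nov 7, 2026 gives Dec 25, 2026, which is the date termination becomes effective.

Dec 25, 2026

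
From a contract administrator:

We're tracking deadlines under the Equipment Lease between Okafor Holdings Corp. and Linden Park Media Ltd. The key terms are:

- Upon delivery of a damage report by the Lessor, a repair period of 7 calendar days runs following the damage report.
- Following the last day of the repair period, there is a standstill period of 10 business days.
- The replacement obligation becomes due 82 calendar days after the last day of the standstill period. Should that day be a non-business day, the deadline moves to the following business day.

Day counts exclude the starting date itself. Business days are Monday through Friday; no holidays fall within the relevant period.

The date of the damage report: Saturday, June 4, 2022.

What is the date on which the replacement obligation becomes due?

The last day of the repair period: 7 calendar days after June 4, 2022 is June 11, 2022.
From Saturday, June 11, 2022, 10 business days (Jun 13, Jun 14, Jun 15, Jun 16, Jun 17, Jun 20, Jun 21, Jun 22, Jun 23, Jun 24, skipping weekends) brings us to Friday, June 24, 2022, which is the last day of the standstill period.
The date on which the replacement obligation becomes due: June 24, 2022 + 82 days = September 14, 2022. September 14, 2022 is a Wednesday, so no roll-forward applies.

September 14, 2022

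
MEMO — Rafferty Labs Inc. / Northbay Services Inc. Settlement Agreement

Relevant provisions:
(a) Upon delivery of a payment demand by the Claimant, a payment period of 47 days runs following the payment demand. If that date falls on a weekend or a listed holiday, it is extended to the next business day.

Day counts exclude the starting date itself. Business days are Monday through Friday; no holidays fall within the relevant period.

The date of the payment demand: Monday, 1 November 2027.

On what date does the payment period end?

The last day of the payment period: 1 November 2027 + 47 days = 18 December 2027. That falls on a Saturday, so it rolls to the next business day, Monday, 20 December 2027.

20 December 2027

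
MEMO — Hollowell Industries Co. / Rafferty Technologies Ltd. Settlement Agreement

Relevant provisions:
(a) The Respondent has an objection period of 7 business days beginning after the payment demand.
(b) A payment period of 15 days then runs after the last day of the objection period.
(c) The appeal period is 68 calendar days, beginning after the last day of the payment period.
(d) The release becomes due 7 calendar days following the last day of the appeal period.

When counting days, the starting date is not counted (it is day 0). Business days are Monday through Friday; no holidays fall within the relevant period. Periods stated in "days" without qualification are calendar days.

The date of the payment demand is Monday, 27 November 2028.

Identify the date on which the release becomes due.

The last day of the objection period: counting 7 business days from Monday, 27 November 2028 (Nov 28, Nov 29, Nov 30, Dec 1, Dec 4, Dec 5, Dec 6, skipping weekends) reaches Wednesday, 6 December 2028.
Adding 15 calendar days to 6 December 2028 gives 21 December 2028, which is the last day of the payment period.
The last day of the appeal period: 21 December 2028 + 68 days = 27 February 2029.
The date on which the release becomes due: 7 calendar days after 27 February 2029 is 6 March 2029.

6 March 2029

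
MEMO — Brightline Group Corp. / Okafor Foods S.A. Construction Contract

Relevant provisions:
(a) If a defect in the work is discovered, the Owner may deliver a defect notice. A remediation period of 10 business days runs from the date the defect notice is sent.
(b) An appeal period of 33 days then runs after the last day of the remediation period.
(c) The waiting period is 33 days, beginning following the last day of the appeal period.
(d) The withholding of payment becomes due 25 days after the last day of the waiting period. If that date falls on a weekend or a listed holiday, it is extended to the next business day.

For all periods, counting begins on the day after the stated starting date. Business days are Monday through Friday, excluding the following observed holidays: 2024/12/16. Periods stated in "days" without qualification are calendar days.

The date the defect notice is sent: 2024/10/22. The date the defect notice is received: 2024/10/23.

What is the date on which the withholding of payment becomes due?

2025/02/04

The last day of the remediation period: 10 business days after Tuesday, 2024/10/22, skipping weekends — Oct 23, Oct 24, Oct 25, Oct 28, Oct 29, Oct 30, Oct 31, Nov 1, Nov 4, Nov 5 — lands on Tuesday, 2024/11/05.
Adding 33 calendar days to 2024/11/05 gives 2024/12/08, which is the last day of the appeal period.
The last day of the waiting period: 2024/12/08 + 33 days = 2025/01/10.
The date on which the withholding of payment becomes due: 2025/01/10 + 25 days = 2025/02/04. 2025/02/04 is a Tuesday and is not a listed holiday, so no roll-forward applies.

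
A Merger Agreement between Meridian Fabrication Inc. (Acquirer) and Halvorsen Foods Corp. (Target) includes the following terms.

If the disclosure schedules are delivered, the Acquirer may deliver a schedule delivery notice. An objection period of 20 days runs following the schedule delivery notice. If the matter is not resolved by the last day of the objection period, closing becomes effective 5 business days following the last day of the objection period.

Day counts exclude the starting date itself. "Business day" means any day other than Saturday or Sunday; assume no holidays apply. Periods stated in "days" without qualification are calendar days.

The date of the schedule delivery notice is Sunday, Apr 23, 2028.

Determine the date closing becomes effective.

May 19, 2028

The last day of the objection period: 20 calendar days after Apr 23, 2028 is May 13, 2028.
The date closing becomes effective: counting 5 business days from Saturday, May 13, 2028 (May 15, May 16, May 17, May 18, May 19, skipping weekends) reaches Friday, May 19, 2028.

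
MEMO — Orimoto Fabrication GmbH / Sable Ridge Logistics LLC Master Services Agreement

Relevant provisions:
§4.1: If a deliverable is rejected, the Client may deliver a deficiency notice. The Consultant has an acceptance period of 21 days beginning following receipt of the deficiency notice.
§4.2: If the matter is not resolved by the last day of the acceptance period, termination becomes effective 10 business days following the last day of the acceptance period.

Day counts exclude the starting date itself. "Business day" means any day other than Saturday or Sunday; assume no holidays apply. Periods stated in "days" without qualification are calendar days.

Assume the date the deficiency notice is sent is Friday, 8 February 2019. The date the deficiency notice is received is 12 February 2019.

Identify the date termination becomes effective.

The last day of the acceptance period: 12 February 2019 + 21 days = 5 March 2019.
From Tuesday, 5 March 2019, 10 business days (Mar 6, Mar 7, Mar 8, Mar 11, Mar 12, Mar 13, Mar 14, Mar 15, Mar 18, Mar 19, skipping weekends) brings us to Tuesday, 19 March 2019, which is the date termination becomes effective.

19 March 2019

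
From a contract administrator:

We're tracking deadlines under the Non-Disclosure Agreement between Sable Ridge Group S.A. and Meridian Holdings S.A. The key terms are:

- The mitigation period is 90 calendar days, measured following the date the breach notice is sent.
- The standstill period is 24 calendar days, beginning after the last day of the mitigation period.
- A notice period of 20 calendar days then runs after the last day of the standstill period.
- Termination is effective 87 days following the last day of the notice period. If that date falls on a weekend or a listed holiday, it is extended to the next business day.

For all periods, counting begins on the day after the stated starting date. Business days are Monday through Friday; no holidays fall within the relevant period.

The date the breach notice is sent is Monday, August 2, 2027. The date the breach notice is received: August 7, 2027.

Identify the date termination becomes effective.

The last day of the mitigation period: 90 calendar days after August 2, 2027 is October 31, 2027.
Adding 24 calendar days to October 31, 2027 gives November 24, 2027, which is the last day of the standstill period.
Adding 20 calendar days to November 24, 2027 gives December 14, 2027, which is the last day of the notice period.
Adding 87 calendar days to December 14, 2027 gives March 10, 2028, which is the date termination becomes effective. March 10, 2028 is a Friday, so no roll-forward applies.

March 10, 2028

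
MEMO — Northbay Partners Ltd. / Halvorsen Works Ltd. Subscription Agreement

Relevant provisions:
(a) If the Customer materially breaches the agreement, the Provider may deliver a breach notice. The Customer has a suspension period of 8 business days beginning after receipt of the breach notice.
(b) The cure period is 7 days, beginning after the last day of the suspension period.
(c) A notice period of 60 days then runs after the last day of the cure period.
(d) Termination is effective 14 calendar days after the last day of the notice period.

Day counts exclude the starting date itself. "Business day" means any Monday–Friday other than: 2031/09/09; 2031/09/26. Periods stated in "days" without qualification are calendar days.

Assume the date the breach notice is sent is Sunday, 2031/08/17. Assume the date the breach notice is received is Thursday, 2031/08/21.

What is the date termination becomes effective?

2031/11/22

The last day of the suspension period: 8 business days after Thursday, 2031/08/21, skipping weekends — Aug 22, Aug 25, Aug 26, Aug 27, Aug 28, Aug 29, Sep 1, Sep 2 — lands on Tuesday, 2031/09/02.
The last day of the cure period: 2031/09/02 + 7 days = 2031/09/09.
The last day of the notice period: 60 calendar days after 2031/09/09 is 2031/11/08.
The date termination becomes effective: 2031/11/08 + 14 days = 2031/11/22.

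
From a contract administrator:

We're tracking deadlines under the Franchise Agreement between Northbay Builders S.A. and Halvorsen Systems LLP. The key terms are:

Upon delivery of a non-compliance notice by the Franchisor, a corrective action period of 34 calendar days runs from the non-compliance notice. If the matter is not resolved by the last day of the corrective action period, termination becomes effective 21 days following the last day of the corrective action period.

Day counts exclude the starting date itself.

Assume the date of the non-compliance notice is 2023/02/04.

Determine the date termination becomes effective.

The last day of the corrective action period: 34 calendar days after 2023/02/04 is 2023/03/10.
The date termination becomes effective: 21 calendar days after 2023/03/10 is 2023/03/31.

2023/03/31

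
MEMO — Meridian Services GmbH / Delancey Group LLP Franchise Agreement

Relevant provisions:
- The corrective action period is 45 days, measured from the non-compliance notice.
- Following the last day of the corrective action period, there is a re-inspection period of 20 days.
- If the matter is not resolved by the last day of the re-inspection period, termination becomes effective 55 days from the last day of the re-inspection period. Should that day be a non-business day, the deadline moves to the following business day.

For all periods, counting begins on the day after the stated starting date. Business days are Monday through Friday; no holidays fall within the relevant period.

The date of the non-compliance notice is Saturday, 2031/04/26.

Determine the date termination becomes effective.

2031/08/25

The last day of the corrective action period: 45 calendar days after 2031/04/26 is 2031/06/10.
The last day of the re-inspection period: 20 calendar days after 2031/06/10 is 2031/06/30.
The date termination becomes effective: 2031/06/30 + 55 days = 2031/08/24. That falls on a Sunday, so it rolls to the next business day, Monday, 2031/08/25.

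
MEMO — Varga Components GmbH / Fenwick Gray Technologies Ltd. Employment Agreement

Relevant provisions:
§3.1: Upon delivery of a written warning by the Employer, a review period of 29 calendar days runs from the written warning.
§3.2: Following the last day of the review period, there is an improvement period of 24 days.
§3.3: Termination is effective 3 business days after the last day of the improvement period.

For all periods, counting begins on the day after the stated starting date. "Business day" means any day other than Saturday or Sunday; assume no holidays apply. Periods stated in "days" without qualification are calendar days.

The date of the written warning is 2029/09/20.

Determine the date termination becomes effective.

2029/11/15

Adding 29 calendar days to 2029/09/20 gives 2029/10/19, which is the last day of the review period.
The last day of the improvement period: 2029/10/19 + 24 days = 2029/11/12.
The date termination becomes effective: counting 3 business days from Monday, 2029/11/12 (Nov 13, Nov 14, Nov 15, skipping weekends) reaches Thursday, 2029/11/15.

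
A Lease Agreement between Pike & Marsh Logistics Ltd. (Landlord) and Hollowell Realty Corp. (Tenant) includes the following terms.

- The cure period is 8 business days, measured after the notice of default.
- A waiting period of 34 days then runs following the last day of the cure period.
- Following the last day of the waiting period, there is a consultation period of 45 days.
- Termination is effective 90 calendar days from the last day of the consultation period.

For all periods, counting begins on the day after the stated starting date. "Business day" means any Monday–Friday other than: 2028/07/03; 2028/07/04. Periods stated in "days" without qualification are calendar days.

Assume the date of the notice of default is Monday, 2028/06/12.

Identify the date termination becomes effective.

The last day of the cure period: counting 8 business days from Monday, 2028/06/12 (Jun 13, Jun 14, Jun 15, Jun 16, Jun 19, Jun 20, Jun 21, Jun 22, skipping weekends) reaches Thursday, 2028/06/22.
Adding 34 calendar days to 2028/06/22 gives 2028/07/26, which is the last day of the waiting period.
The last day of the consultation period: 2028/07/26 + 45 days = 2028/09/09.
Adding 90 calendar days to 2028/09/09 gives 2028/12/08, which is the date termination becomes effective.

2028/12/08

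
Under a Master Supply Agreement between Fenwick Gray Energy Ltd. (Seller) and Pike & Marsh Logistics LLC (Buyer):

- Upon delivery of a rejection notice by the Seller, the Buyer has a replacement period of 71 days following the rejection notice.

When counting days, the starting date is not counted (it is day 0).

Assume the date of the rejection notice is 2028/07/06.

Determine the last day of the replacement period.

The last day of the replacement period: 2028/07/06 + 71 days = 2028/09/15.

2028/09/15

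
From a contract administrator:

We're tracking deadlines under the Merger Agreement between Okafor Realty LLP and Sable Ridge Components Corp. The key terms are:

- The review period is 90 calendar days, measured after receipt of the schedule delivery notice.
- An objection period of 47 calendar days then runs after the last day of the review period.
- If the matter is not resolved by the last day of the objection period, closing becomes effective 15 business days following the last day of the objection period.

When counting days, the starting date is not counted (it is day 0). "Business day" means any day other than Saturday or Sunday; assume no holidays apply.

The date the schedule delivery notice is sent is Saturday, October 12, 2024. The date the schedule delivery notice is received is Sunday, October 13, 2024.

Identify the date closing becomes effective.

March 20, 2025

Adding 90 calendar days to October 13, 2024 gives January 11, 2025, which is the last day of the review period.
The last day of the objection period: January 11, 2025 + 47 days = February 27, 2025.
The date closing becomes effective: counting 15 business days from Thursday, February 27, 2025 (Feb 28, Mar 3, Mar 4, Mar 5, …, Mar 18, Mar 19, Mar 20, skipping weekends) reaches Thursday, March 20, 2025.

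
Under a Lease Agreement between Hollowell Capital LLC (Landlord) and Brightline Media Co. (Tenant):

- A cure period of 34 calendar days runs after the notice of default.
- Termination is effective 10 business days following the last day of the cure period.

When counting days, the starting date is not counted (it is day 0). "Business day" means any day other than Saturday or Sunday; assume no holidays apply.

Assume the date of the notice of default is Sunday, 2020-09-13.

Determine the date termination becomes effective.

The last day of the cure period: 34 calendar days after 2020-09-13 is 2020-10-17.
The date termination becomes effective: 10 business days after Saturday, 2020-10-17, skipping weekends — Oct 19, Oct 20, Oct 21, Oct 22, Oct 23, Oct 26, Oct 27, Oct 28, Oct 29, Oct 30 — lands on Friday, 2020-10-30.

2020-10-30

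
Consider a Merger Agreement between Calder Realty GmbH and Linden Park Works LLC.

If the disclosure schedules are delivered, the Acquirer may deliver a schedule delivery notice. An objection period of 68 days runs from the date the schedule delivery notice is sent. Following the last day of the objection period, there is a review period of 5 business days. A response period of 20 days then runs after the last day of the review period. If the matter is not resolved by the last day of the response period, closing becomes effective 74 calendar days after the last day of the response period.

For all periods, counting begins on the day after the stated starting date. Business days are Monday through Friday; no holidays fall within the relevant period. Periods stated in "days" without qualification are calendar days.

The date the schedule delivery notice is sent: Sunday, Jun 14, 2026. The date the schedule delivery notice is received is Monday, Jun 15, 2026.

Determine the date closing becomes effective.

Adding 68 calendar days to Jun 14, 2026 gives Aug 21, 2026, which is the last day of the objection period.
From Friday, Aug 21, 2026, 5 business days (Aug 24, Aug 25, Aug 26, Aug 27, Aug 28, skipping weekends) brings us to Friday, Aug 28, 2026, which is the last day of the review period.
Adding 20 calendar days to Aug 28, 2026 gives Sep 17, 2026, which is the last day of the response period.
Adding 74 calendar days to Sep 17, 2026 gives Nov 30, 2026, which is the date closing becomes effective.

Nov 30, 2026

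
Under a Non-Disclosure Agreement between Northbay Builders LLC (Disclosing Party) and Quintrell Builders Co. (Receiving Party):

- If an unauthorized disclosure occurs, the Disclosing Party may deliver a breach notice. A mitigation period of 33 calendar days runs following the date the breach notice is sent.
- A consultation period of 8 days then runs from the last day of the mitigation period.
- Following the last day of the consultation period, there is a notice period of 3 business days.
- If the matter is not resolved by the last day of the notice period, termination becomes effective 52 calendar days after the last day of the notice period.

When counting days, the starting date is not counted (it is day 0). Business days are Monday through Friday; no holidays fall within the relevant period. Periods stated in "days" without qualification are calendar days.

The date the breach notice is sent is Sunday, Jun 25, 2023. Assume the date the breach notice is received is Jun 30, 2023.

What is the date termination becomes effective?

The last day of the mitigation period: Jun 25, 2023 + 33 days = Jul 28, 2023.
Adding 8 calendar days to Jul 28, 2023 gives Aug 5, 2023, which is the last day of the consultation period.
From Saturday, Aug 5, 2023, 3 business days (Aug 7, Aug 8, Aug 9, skipping weekends) brings us to Wednesday, Aug 9, 2023, which is the last day of the notice period.
Adding 52 calendar days to Aug 9, 2023 gives Sep 30, 2023, which is the date termination becomes effective.

Sep 30, 2023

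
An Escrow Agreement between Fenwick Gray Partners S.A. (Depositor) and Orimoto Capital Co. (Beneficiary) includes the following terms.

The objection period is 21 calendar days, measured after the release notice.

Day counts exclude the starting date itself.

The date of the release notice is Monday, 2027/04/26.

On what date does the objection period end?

2027/05/17

Adding 21 calendar days to 2027/04/26 gives 2027/05/17, which is the last day of the objection period.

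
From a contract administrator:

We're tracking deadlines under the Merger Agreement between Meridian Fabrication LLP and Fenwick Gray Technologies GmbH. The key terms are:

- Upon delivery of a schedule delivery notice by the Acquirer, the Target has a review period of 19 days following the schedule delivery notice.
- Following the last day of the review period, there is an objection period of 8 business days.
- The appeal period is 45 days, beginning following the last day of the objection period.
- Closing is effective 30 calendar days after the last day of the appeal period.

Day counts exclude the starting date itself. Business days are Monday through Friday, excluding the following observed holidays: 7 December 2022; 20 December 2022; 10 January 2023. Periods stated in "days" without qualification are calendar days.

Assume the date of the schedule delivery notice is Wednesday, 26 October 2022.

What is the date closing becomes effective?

7 February 2023

Adding 19 calendar days to 26 October 2022 gives 14 November 2022, which is the last day of the review period.
The last day of the objection period: 8 business days after Monday, 14 November 2022, skipping weekends — Nov 15, Nov 16, Nov 17, Nov 18, Nov 21, Nov 22, Nov 23, Nov 24 — lands on Thursday, 24 November 2022.
The last day of the appeal period: 24 November 2022 + 45 days = 8 January 2023.
The date closing becomes effective: 8 January 2023 + 30 days = 7 February 2023.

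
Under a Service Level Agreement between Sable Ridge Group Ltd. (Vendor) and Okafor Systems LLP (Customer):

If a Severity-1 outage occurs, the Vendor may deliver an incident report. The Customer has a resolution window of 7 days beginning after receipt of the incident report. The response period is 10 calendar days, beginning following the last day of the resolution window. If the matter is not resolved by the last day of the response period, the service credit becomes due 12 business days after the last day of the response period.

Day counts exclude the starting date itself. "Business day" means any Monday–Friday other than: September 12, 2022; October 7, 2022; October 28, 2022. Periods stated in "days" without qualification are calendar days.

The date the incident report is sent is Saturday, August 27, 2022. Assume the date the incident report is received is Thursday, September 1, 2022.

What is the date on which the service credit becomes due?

October 4, 2022

The last day of the resolution window: 7 calendar days after September 1, 2022 is September 8, 2022.
The last day of the response period: 10 calendar days after September 8, 2022 is September 18, 2022.
The date on which the service credit becomes due: counting 12 business days from Sunday, September 18, 2022 (Sep 19, Sep 20, Sep 21, Sep 22, …, Sep 30, Oct 3, Oct 4, skipping weekends) reaches Tuesday, October 4, 2022.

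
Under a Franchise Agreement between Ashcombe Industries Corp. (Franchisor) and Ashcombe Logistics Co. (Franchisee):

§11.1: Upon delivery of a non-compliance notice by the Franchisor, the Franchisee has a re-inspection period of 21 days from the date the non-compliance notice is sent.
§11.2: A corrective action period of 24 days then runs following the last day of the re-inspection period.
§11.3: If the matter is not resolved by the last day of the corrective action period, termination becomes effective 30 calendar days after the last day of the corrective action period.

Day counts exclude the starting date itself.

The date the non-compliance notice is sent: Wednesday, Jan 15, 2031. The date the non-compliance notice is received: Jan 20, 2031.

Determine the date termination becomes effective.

Adding 21 calendar days to Jan 15, 2031 gives Feb 5, 2031, which is the last day of the re-inspection period.
The last day of the corrective action period: 24 calendar days after Feb 5, 2031 is Mar 1, 2031.
The date termination becomes effective: 30 calendar days after Mar 1, 2031 is Mar 31, 2031.

Mar 31, 2031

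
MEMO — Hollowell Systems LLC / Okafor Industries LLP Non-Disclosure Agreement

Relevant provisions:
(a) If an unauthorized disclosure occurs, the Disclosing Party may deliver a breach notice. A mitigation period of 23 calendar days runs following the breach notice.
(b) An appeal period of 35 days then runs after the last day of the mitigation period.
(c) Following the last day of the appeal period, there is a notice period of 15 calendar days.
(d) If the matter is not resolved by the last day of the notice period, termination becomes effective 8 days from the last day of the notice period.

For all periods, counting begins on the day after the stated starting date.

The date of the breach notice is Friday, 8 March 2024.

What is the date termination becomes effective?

28 May 2024

The last day of the mitigation period: 23 calendar days after 8 March 2024 is 31 March 2024.
The last day of the appeal period: 31 March 2024 + 35 days = 5 May 2024.
The last day of the notice period: 5 May 2024 + 15 days = 20 May 2024.
The date termination becomes effective: 20 May 2024 + 8 days = 28 May 2024.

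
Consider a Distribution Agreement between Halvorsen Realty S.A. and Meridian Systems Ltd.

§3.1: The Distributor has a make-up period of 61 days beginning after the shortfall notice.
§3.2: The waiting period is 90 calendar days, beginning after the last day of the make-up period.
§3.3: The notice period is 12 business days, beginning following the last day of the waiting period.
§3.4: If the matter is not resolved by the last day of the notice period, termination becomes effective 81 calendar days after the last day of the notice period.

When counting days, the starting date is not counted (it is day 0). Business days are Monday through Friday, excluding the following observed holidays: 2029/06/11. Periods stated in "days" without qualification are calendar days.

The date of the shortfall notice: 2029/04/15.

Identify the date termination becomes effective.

2029/12/21

The last day of the make-up period: 2029/04/15 + 61 days = 2029/06/15.
Adding 90 calendar days to 2029/06/15 gives 2029/09/13, which is the last day of the waiting period.
The last day of the notice period: counting 12 business days from Thursday, 2029/09/13 (Sep 14, Sep 17, Sep 18, Sep 19, …, Sep 27, Sep 28, Oct 1, skipping weekends) reaches Monday, 2029/10/01.
The date termination becomes effective: 2029/10/01 + 81 days = 2029/12/21.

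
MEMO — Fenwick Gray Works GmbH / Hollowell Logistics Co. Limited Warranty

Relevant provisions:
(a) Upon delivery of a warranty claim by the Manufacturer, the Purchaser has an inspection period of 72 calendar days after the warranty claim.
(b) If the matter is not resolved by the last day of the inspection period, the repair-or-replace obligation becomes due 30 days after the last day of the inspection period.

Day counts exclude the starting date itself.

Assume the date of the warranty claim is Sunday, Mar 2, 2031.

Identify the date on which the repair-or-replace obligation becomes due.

The last day of the inspection period: Mar 2, 2031 + 72 days = May 13, 2031.
Adding 30 calendar days to May 13, 2031 gives Jun 12, 2031, which is the date on which the repair-or-replace obligation becomes due.

Jun 12, 2031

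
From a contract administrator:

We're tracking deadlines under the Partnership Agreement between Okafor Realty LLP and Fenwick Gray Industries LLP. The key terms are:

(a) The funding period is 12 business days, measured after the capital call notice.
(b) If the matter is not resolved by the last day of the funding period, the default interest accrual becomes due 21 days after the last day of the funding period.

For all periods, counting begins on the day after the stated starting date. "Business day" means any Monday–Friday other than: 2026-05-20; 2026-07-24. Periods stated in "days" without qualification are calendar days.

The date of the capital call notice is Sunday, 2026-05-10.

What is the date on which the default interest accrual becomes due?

The last day of the funding period: 12 business days after Sunday, 2026-05-10, skipping weekends and the listed holiday on May 20 — May 11, May 12, May 13, May 14, …, May 25, May 26, May 27 — lands on Wednesday, 2026-05-27.
The date on which the default interest accrual becomes due: 2026-05-27 + 21 days = 2026-06-17.

2026-06-17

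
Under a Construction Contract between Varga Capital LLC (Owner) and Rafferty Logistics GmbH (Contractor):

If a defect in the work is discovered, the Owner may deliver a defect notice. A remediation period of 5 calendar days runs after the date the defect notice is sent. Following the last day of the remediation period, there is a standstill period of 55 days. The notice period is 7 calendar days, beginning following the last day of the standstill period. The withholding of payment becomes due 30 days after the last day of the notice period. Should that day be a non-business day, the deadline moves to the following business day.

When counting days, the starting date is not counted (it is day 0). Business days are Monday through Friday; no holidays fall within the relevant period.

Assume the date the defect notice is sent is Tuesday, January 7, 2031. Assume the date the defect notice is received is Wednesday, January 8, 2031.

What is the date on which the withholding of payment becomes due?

The last day of the remediation period: 5 calendar days after January 7, 2031 is January 12, 2031.
The last day of the standstill period: 55 calendar days after January 12, 2031 is March 8, 2031.
The last day of the notice period: 7 calendar days after March 8, 2031 is March 15, 2031.
The date on which the withholding of payment becomes due: 30 calendar days after March 15, 2031 is April 14, 2031. April 14, 2031 is a Monday, so no roll-forward applies.

April 14, 2031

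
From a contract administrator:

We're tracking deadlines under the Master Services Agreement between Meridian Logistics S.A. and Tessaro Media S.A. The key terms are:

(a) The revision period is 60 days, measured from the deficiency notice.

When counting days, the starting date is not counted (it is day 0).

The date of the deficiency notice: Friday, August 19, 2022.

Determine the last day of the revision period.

The last day of the revision period: August 19, 2022 + 60 days = October 18, 2022.

October 18, 2022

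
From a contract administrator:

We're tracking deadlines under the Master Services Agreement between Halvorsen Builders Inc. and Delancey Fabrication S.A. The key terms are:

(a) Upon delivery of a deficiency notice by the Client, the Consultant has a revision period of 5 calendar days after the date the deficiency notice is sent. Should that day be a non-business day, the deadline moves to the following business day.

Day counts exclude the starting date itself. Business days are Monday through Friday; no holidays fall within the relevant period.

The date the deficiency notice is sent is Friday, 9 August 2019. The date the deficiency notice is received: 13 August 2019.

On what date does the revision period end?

Adding 5 calendar days to 9 August 2019 gives 14 August 2019, which is the last day of the revision period. 14 August 2019 is a Wednesday, so no roll-forward applies.

14 August 2019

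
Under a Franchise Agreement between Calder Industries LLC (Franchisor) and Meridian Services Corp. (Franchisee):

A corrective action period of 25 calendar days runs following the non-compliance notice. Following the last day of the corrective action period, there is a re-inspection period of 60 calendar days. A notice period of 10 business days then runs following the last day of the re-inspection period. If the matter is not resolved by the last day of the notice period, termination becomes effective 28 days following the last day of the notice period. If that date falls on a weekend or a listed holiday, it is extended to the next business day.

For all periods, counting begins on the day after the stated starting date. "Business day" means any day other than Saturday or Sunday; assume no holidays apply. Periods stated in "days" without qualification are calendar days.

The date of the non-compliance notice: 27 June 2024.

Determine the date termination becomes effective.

1 November 2024

The last day of the corrective action period: 27 June 2024 + 25 days = 22 July 2024.
Adding 60 calendar days to 22 July 2024 gives 20 September 2024, which is the last day of the re-inspection period.
From Friday, 20 September 2024, 10 business days (Sep 23, Sep 24, Sep 25, Sep 26, Sep 27, Sep 30, Oct 1, Oct 2, Oct 3, Oct 4, skipping weekends) brings us to Friday, 4 October 2024, which is the last day of the notice period.
The date termination becomes effective: 4 October 2024 + 28 days = 1 November 2024. 1 November 2024 is a Friday, so no roll-forward applies.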